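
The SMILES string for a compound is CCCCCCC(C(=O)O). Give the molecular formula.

C8H16O2

Atom tally by fragment:
  CH3 → C:1 H:3
  CH2 → C:1 H:2
  CH2 → C:1 H:2
  CH2 → C:1 H:2
  CH2 → C:1 H:2
  CH2 → C:1 H:2
  CH2COOH → C:2 H:3 O:2
Element totals:
  C: 8
  H: 16
  O: 2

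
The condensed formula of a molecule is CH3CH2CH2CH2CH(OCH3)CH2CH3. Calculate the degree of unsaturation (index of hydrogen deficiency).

0

Element totals:
  C: 8
  H: 18
  O: 1
Molecular formula: C8H18O.
DoU = (2C + 2 + N − H − X) / 2 = (2·8 + 2 + 0 − 18 − 0) / 2 = 0.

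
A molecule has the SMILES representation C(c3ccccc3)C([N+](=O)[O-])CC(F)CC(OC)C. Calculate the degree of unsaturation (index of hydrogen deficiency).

5

Atom tally by fragment:
  C6H5CH2 → C:7 H:7
  CH(NO2) → C:1 H:1 N:1 O:2
  CH2 → C:1 H:2
  CH(F) → C:1 H:1 F:1
  CH2 → C:1 H:2
  CH(OCH3) → C:2 H:4 O:1
  CH3 → C:1 H:3
Element totals:
  C: 14
  H: 20
  F: 1
  N: 1
  O: 3
Molecular formula: C14H20FNO3.
DoU = (2C + 2 + N − H − X) / 2 = (2·14 + 2 + 1 − 20 − 1) / 2 = 5.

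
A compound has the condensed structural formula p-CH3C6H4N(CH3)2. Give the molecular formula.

Atom tally by fragment:
  benzene ring core → C:6 H:6
  (− 2 ring H displaced by substituents)
  + CH3 → C:1 H:3
  + N(CH3)2 → N:1 C:2 H:6
Element totals:
  C: 9
  H: 13
  N: 1

C9H13N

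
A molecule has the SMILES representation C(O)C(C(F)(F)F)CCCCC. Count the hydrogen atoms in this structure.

Atom tally by fragment:
  HOCH2 → C:1 H:3 O:1
  CH(CF3) → C:2 H:1 F:3
  CH2 → C:1 H:2
  CH2 → C:1 H:2
  CH2 → C:1 H:2
  CH2 → C:1 H:2
  CH3 → C:1 H:3
Element totals:
  C: 8
  H: 15
  F: 3
  O: 1

15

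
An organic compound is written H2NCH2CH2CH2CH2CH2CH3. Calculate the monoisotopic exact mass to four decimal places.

101.1204

Atom tally by fragment:
  H2NCH2 → C:1 H:4 N:1
  CH2 → C:1 H:2
  CH2 → C:1 H:2
  CH2 → C:1 H:2
  CH2 → C:1 H:2
  CH3 → C:1 H:3
Element totals:
  C: 6
  H: 15
  N: 1
Molecular formula: C6H15N.
  M = 6(12.0) + 15(1.007825) + 14.003074
    = 72.000000 + 15.117375 + 14.003074 = 101.120449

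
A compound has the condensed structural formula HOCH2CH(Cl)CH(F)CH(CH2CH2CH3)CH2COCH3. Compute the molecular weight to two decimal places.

Element totals:
  C: 10
  H: 18
  Cl: 1
  F: 1
  O: 2
Molecular formula: C10H18ClFO2.
  M = 10(12.011) + 18(1.008) + 35.45 + 18.998 + 2(15.999)
    = 120.110 + 18.144 + 35.450 + 18.998 + 31.998 = 224.700

224.70 g/mol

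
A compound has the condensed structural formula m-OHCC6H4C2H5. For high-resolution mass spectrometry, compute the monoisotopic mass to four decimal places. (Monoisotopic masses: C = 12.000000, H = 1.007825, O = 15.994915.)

Atom tally by fragment:
  benzene ring core → C:6 H:6
  (− 2 ring H displaced by substituents)
  + CHO → C:1 H:1 O:1
  + C2H5 → C:2 H:5
Element totals:
  C: 9
  H: 10
  O: 1
Molecular formula: C9H10O.
  M = 9(12.0) + 10(1.007825) + 15.994915
    = 108.000000 + 10.078250 + 15.994915 = 134.073165

134.0732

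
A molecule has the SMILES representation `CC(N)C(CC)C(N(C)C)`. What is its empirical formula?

C4H10N

Atom tally by fragment:
  CH3 → C:1 H:3
  CH(NH2) → C:1 H:3 N:1
  CH(C2H5) → C:3 H:6
  CH2N(CH3)2 → C:3 H:8 N:1
Element totals:
  C: 8
  H: 20
  N: 2
Molecular formula: C8H20N2.
gcd of subscripts = 2; dividing each by 2:
  C: 8/2 = 4
  H: 20/2 = 10
  N: 2/2 = 1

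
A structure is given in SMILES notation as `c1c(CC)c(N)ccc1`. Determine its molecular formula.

C8H11N

Atom tally by fragment:
  benzene ring core → C:6 H:6
  (− 2 ring H displaced by substituents)
  + C2H5 → C:2 H:5
  + NH2 → N:1 H:2
Element totals:
  C: 8
  H: 11
  N: 1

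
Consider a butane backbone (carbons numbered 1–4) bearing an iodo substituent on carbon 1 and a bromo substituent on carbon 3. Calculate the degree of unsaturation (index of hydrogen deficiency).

Atom tally by fragment:
  ICH2 → C:1 H:2 I:1
  CH2 → C:1 H:2
  CH(Br) → C:1 H:1 Br:1
  CH3 → C:1 H:3
Element totals:
  C: 4
  H: 8
  Br: 1
  I: 1
Molecular formula: C4H8BrI.
DoU = (2C + 2 + N − H − X) / 2 = (2·4 + 2 + 0 − 8 − 2) / 2 = 0.

0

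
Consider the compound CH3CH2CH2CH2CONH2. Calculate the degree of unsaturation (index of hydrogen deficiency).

Atom tally by fragment:
  CH3 → C:1 H:3
  CH2 → C:1 H:2
  CH2 → C:1 H:2
  CH2CONH2 → C:2 H:4 O:1 N:1
Element totals:
  C: 5
  H: 11
  N: 1
  O: 1
Molecular formula: C5H11NO.
DoU = (2C + 2 + N − H − X) / 2 = (2·5 + 2 + 1 − 11 − 0) / 2 = 1.

1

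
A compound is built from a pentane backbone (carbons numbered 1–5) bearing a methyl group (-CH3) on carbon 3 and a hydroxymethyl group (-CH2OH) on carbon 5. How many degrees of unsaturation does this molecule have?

Atom tally by fragment:
  CH3 → C:1 H:3
  CH2 → C:1 H:2
  CH(CH3) → C:2 H:4
  CH2 → C:1 H:2
  CH2CH2OH → C:2 H:5 O:1
Element totals:
  C: 7
  H: 16
  O: 1
Molecular formula: C7H16O.
DoU = (2C + 2 + N − H − X) / 2 = (2·7 + 2 + 0 − 16 − 0) / 2 = 0.

0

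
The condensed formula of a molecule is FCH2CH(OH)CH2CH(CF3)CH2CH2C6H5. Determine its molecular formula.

Atom tally by fragment:
  FCH2 → C:1 H:2 F:1
  CH(OH) → C:1 H:2 O:1
  CH2 → C:1 H:2
  CH(CF3) → C:2 H:1 F:3
  CH2 → C:1 H:2
  CH2C6H5 → C:7 H:7
Element totals:
  C: 13
  H: 16
  F: 4
  O: 1

C13H16F4O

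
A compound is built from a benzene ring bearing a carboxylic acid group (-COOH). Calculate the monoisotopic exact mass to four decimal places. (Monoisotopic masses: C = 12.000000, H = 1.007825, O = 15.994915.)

Atom tally by fragment:
  benzene ring core → C:6 H:6
  (− 1 ring H displaced by substituents)
  + COOH → C:1 H:1 O:2
Element totals:
  C: 7
  H: 6
  O: 2
Molecular formula: C7H6O2.
  M = 7(12.0) + 6(1.007825) + 2(15.994915)
    = 84.000000 + 6.046950 + 31.989830 = 122.036780

122.0368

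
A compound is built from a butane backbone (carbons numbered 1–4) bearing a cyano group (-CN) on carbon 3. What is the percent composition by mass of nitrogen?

Atom tally by fragment:
  CH3 → C:1 H:3
  CH2 → C:1 H:2
  CH(CN) → C:2 H:1 N:1
  CH3 → C:1 H:3
Element totals:
  C: 5
  H: 9
  N: 1
Molecular formula: C5H9N.
Molar mass = 83.134 g/mol.
Mass from N: 1 × 14.007 = 14.007 g/mol.
%N = 14.007 / 83.134 × 100 = 16.85%.

16.85%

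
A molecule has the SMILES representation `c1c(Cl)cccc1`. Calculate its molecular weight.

112.56 g/mol

Atom tally by fragment:
  benzene ring core → C:6 H:6
  (− 1 ring H displaced by substituents)
  + Cl → Cl:1
Element totals:
  C: 6
  H: 5
  Cl: 1
Molecular formula: C6H5Cl.
  M = 6(12.011) + 5(1.008) + 35.45
    = 72.066 + 5.040 + 35.450 = 112.556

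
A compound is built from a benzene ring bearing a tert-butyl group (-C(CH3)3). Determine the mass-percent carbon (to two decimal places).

Atom tally by fragment:
  benzene ring core → C:6 H:6
  (− 1 ring H displaced by substituents)
  + C(CH3)3 → C:4 H:9
Element totals:
  C: 10
  H: 14
Molecular formula: C10H14.
Molar mass = 134.222 g/mol.
Mass from C: 10 × 12.011 = 120.110 g/mol.
%C = 120.110 / 134.222 × 100 = 89.49%.

89.49%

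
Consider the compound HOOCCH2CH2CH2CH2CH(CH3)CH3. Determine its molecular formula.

Atom tally by fragment:
  HOOCCH2 → C:2 H:3 O:2
  CH2 → C:1 H:2
  CH2 → C:1 H:2
  CH2 → C:1 H:2
  CH(CH3) → C:2 H:4
  CH3 → C:1 H:3
Element totals:
  C: 8
  H: 16
  O: 2

C8H16O2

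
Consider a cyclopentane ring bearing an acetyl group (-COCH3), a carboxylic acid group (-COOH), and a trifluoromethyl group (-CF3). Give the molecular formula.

Atom tally by fragment:
  cyclopentane ring core → C:5 H:10
  (− 3 ring H displaced by substituents)
  + COCH3 → C:2 H:3 O:1
  + COOH → C:1 H:1 O:2
  + CF3 → C:1 F:3
Element totals:
  C: 9
  H: 11
  F: 3
  O: 3

C9H11F3O3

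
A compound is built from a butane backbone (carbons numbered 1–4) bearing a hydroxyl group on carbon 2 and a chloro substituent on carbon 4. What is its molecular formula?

Atom tally by fragment:
  CH3 → C:1 H:3
  CH(OH) → C:1 H:2 O:1
  CH2 → C:1 H:2
  CH2Cl → C:1 H:2 Cl:1
Element totals:
  C: 4
  H: 9
  Cl: 1
  O: 1

C4H9ClO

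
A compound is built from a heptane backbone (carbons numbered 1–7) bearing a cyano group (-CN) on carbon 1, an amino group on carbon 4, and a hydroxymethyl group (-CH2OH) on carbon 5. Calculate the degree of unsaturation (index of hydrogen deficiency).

2

Atom tally by fragment:
  NCCH2 → C:2 H:2 N:1
  CH2 → C:1 H:2
  CH2 → C:1 H:2
  CH(NH2) → C:1 H:3 N:1
  CH(CH2OH) → C:2 H:4 O:1
  CH2 → C:1 H:2
  CH3 → C:1 H:3
Element totals:
  C: 9
  H: 18
  N: 2
  O: 1
Molecular formula: C9H18N2O.
DoU = (2C + 2 + N − H − X) / 2 = (2·9 + 2 + 2 − 18 − 0) / 2 = 2.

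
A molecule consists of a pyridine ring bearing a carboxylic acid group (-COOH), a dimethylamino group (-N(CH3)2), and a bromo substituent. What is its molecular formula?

C8H9BrN2O2

Atom tally by fragment:
  pyridine ring core → C:5 H:5 N:1
  (− 3 ring H displaced by substituents)
  + COOH → C:1 H:1 O:2
  + N(CH3)2 → N:1 C:2 H:6
  + Br → Br:1
Element totals:
  C: 8
  H: 9
  Br: 1
  N: 2
  O: 2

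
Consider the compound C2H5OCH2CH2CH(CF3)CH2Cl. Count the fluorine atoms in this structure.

3

Atom tally by fragment:
  C2H5OCH2 → C:3 H:7 O:1
  CH2 → C:1 H:2
  CH(CF3) → C:2 H:1 F:3
  CH2Cl → C:1 H:2 Cl:1
Element totals:
  C: 7
  H: 12
  Cl: 1
  F: 3
  O: 1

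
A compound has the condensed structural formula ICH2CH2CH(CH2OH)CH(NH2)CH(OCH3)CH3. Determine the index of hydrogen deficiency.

Atom tally by fragment:
  ICH2 → C:1 H:2 I:1
  CH2 → C:1 H:2
  CH(CH2OH) → C:2 H:4 O:1
  CH(NH2) → C:1 H:3 N:1
  CH(OCH3) → C:2 H:4 O:1
  CH3 → C:1 H:3
Element totals:
  C: 8
  H: 18
  I: 1
  N: 1
  O: 2
Molecular formula: C8H18INO2.
DoU = (2C + 2 + N − H − X) / 2 = (2·8 + 2 + 1 − 18 − 1) / 2 = 0.

0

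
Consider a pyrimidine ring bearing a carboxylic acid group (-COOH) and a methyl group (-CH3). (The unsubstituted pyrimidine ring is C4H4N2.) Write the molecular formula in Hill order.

Atom tally by fragment:
  pyrimidine ring core → C:4 H:4 N:2
  (− 2 ring H displaced by substituents)
  + COOH → C:1 H:1 O:2
  + CH3 → C:1 H:3
Element totals:
  C: 6
  H: 6
  N: 2
  O: 2

C6H6N2O2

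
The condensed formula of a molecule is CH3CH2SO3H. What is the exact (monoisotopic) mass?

Atom tally by fragment:
  CH3 → C:1 H:3
  CH2SO3H → C:1 H:3 S:1 O:3
Element totals:
  C: 2
  H: 6
  O: 3
  S: 1
Molecular formula: C2H6O3S.
  M = 2(12.0) + 6(1.007825) + 3(15.994915) + 31.972071
    = 24.000000 + 6.046950 + 47.984745 + 31.972071 = 110.003766

110.0038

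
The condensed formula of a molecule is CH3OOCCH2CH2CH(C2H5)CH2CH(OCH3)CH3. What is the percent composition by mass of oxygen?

Element totals:
  C: 11
  H: 22
  O: 3
Molecular formula: C11H22O3.
Molar mass = 202.294 g/mol.
Mass from O: 3 × 15.999 = 47.997 g/mol.
%O = 47.997 / 202.294 × 100 = 23.73%.

23.73%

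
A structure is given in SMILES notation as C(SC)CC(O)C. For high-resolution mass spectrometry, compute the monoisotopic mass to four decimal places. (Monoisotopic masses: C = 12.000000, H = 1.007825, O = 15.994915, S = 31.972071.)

120.0609

Atom tally by fragment:
  CH3SCH2 → C:2 H:5 S:1
  CH2 → C:1 H:2
  CH(OH) → C:1 H:2 O:1
  CH3 → C:1 H:3
Element totals:
  C: 5
  H: 12
  O: 1
  S: 1
Molecular formula: C5H12OS.
  M = 5(12.0) + 12(1.007825) + 15.994915 + 31.972071
    = 60.000000 + 12.093900 + 15.994915 + 31.972071 = 120.060886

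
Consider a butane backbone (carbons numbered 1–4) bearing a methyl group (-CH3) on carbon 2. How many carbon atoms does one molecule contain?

Atom tally by fragment:
  CH3 → C:1 H:3
  CH(CH3) → C:2 H:4
  CH2 → C:1 H:2
  CH3 → C:1 H:3
Element totals:
  C: 5
  H: 12

5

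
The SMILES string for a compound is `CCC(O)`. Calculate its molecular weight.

60.10 g/mol

Atom tally by fragment:
  CH3 → C:1 H:3
  CH2 → C:1 H:2
  CH2OH → C:1 H:3 O:1
Element totals:
  C: 3
  H: 8
  O: 1
Molecular formula: C3H8O.
  M = 3(12.011) + 8(1.008) + 15.999
    = 36.033 + 8.064 + 15.999 = 60.096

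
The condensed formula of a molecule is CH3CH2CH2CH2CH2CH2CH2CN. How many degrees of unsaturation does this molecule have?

Atom tally by fragment:
  CH3 → C:1 H:3
  CH2 → C:1 H:2
  CH2 → C:1 H:2
  CH2 → C:1 H:2
  CH2 → C:1 H:2
  CH2 → C:1 H:2
  CH2CN → C:2 H:2 N:1
Element totals:
  C: 8
  H: 15
  N: 1
Molecular formula: C8H15N.
DoU = (2C + 2 + N − H − X) / 2 = (2·8 + 2 + 1 − 15 − 0) / 2 = 2.

2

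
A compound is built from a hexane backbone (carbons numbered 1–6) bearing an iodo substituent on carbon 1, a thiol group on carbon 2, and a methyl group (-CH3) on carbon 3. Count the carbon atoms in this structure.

Atom tally by fragment:
  ICH2 → C:1 H:2 I:1
  CH(SH) → C:1 H:2 S:1
  CH(CH3) → C:2 H:4
  CH2 → C:1 H:2
  CH2 → C:1 H:2
  CH3 → C:1 H:3
Element totals:
  C: 7
  H: 15
  I: 1
  S: 1

7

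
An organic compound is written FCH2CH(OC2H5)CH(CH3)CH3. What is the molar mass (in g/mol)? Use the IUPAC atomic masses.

Element totals:
  C: 7
  H: 15
  F: 1
  O: 1
Molecular formula: C7H15FO.
  M = 7(12.011) + 15(1.008) + 18.998 + 15.999
    = 84.077 + 15.120 + 18.998 + 15.999 = 134.194

134.19 g/mol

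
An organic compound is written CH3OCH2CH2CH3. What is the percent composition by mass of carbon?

Element totals:
  C: 4
  H: 10
  O: 1
Molecular formula: C4H10O.
Molar mass = 74.123 g/mol.
Mass from C: 4 × 12.011 = 48.044 g/mol.
%C = 48.044 / 74.123 × 100 = 64.82%.

64.82%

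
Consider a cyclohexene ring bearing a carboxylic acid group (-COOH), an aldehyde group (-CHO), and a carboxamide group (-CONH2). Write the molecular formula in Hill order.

Atom tally by fragment:
  cyclohexene ring core → C:6 H:10
  (− 3 ring H displaced by substituents)
  + COOH → C:1 H:1 O:2
  + CHO → C:1 H:1 O:1
  + CONH2 → C:1 H:2 O:1 N:1
Element totals:
  C: 9
  H: 11
  N: 1
  O: 4

C9H11NO4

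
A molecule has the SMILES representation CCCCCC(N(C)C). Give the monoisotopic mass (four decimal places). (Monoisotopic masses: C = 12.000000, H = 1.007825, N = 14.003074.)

Atom tally by fragment:
  CH3 → C:1 H:3
  CH2 → C:1 H:2
  CH2 → C:1 H:2
  CH2 → C:1 H:2
  CH2 → C:1 H:2
  CH2N(CH3)2 → C:3 H:8 N:1
Element totals:
  C: 8
  H: 19
  N: 1
Molecular formula: C8H19N.
  M = 8(12.0) + 19(1.007825) + 14.003074
    = 96.000000 + 19.148675 + 14.003074 = 129.151749

129.1517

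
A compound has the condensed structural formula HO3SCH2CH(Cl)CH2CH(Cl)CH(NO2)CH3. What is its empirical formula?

Atom tally by fragment:
  HO3SCH2 → C:1 H:3 S:1 O:3
  CH(Cl) → C:1 H:1 Cl:1
  CH2 → C:1 H:2
  CH(Cl) → C:1 H:1 Cl:1
  CH(NO2) → C:1 H:1 N:1 O:2
  CH3 → C:1 H:3
Element totals:
  C: 6
  H: 11
  Cl: 2
  N: 1
  O: 5
  S: 1
Molecular formula: C6H11Cl2NO5S.
gcd of subscripts (6, 2, 11, 1, 5, 1) = 1, so the empirical formula equals the molecular formula.

C6H11Cl2NO5S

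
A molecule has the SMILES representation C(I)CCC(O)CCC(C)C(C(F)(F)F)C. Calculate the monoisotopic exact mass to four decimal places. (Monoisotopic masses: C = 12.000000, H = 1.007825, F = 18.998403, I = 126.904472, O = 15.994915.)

Atom tally by fragment:
  ICH2 → C:1 H:2 I:1
  CH2 → C:1 H:2
  CH2 → C:1 H:2
  CH(OH) → C:1 H:2 O:1
  CH2 → C:1 H:2
  CH2 → C:1 H:2
  CH(CH3) → C:2 H:4
  CH(CF3) → C:2 H:1 F:3
  CH3 → C:1 H:3
Element totals:
  C: 11
  H: 20
  F: 3
  I: 1
  O: 1
Molecular formula: C11H20F3IO.
  M = 11(12.0) + 20(1.007825) + 3(18.998403) + 126.904472 + 15.994915
    = 132.000000 + 20.156500 + 56.995209 + 126.904472 + 15.994915 = 352.051096

352.0511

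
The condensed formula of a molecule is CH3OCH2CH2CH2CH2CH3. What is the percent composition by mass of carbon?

Atom tally by fragment:
  CH3OCH2 → C:2 H:5 O:1
  CH2 → C:1 H:2
  CH2 → C:1 H:2
  CH2 → C:1 H:2
  CH3 → C:1 H:3
Element totals:
  C: 6
  H: 14
  O: 1
Molecular formula: C6H14O.
Molar mass = 102.177 g/mol.
Mass from C: 6 × 12.011 = 72.066 g/mol.
%C = 72.066 / 102.177 × 100 = 70.53%.

70.53%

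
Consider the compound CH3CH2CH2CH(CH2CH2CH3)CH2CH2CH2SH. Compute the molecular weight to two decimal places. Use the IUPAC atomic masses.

Atom tally by fragment:
  CH3 → C:1 H:3
  CH2 → C:1 H:2
  CH2 → C:1 H:2
  CH(CH2CH2CH3) → C:4 H:8
  CH2 → C:1 H:2
  CH2 → C:1 H:2
  CH2SH → C:1 H:3 S:1
Element totals:
  C: 10
  H: 22
  S: 1
Molecular formula: C10H22S.
  M = 10(12.011) + 22(1.008) + 32.06
    = 120.110 + 22.176 + 32.060 = 174.346

174.35 g/mol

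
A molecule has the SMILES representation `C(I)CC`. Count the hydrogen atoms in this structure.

Atom tally by fragment:
  ICH2 → C:1 H:2 I:1
  CH2 → C:1 H:2
  CH3 → C:1 H:3
Element totals:
  C: 3
  H: 7
  I: 1

7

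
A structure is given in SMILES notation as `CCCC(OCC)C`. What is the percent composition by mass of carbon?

Atom tally by fragment:
  CH3 → C:1 H:3
  CH2 → C:1 H:2
  CH2 → C:1 H:2
  CH(OC2H5) → C:3 H:6 O:1
  CH3 → C:1 H:3
Element totals:
  C: 7
  H: 16
  O: 1
Molecular formula: C7H16O.
Molar mass = 116.204 g/mol.
Mass from C: 7 × 12.011 = 84.077 g/mol.
%C = 84.077 / 116.204 × 100 = 72.35%.

72.35%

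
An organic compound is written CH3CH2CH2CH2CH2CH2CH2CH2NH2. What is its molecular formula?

Element totals:
  C: 8
  H: 19
  N: 1

C8H19N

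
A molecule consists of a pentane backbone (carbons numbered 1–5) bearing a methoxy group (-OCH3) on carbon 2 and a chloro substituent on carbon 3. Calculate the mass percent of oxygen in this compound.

11.71%

Atom tally by fragment:
  CH3 → C:1 H:3
  CH(OCH3) → C:2 H:4 O:1
  CH(Cl) → C:1 H:1 Cl:1
  CH2 → C:1 H:2
  CH3 → C:1 H:3
Element totals:
  C: 6
  H: 13
  Cl: 1
  O: 1
Molecular formula: C6H13ClO.
Molar mass = 136.619 g/mol.
Mass from O: 1 × 15.999 = 15.999 g/mol.
%O = 15.999 / 136.619 × 100 = 11.71%.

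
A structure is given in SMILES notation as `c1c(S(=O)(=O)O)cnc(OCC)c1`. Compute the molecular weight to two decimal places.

203.21 g/mol

Atom tally by fragment:
  pyridine ring core → C:5 H:5 N:1
  (− 2 ring H displaced by substituents)
  + SO3H → S:1 O:3 H:1
  + OC2H5 → C:2 H:5 O:1
Element totals:
  C: 7
  H: 9
  N: 1
  O: 4
  S: 1
Molecular formula: C7H9NO4S.
  M = 7(12.011) + 9(1.008) + 14.007 + 4(15.999) + 32.06
    = 84.077 + 9.072 + 14.007 + 63.996 + 32.060 = 203.212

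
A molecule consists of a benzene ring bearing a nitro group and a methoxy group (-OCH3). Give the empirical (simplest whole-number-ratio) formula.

Atom tally by fragment:
  benzene ring core → C:6 H:6
  (− 2 ring H displaced by substituents)
  + NO2 → N:1 O:2
  + OCH3 → C:1 H:3 O:1
Element totals:
  C: 7
  H: 7
  N: 1
  O: 3
Molecular formula: C7H7NO3.
gcd of subscripts (7, 7, 1, 3) = 1, so the empirical formula equals the molecular formula.

C7H7NO3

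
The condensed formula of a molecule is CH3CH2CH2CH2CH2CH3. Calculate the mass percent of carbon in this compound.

Element totals:
  C: 6
  H: 14
Molecular formula: C6H14.
Molar mass = 86.178 g/mol.
Mass from C: 6 × 12.011 = 72.066 g/mol.
%C = 72.066 / 86.178 × 100 = 83.62%.

83.62%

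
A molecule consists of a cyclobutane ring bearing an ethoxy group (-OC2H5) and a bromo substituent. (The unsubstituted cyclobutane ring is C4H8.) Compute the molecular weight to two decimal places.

179.06 g/mol

Atom tally by fragment:
  cyclobutane ring core → C:4 H:8
  (− 2 ring H displaced by substituents)
  + OC2H5 → C:2 H:5 O:1
  + Br → Br:1
Element totals:
  C: 6
  H: 11
  Br: 1
  O: 1
Molecular formula: C6H11BrO.
  M = 6(12.011) + 11(1.008) + 79.904 + 15.999
    = 72.066 + 11.088 + 79.904 + 15.999 = 179.057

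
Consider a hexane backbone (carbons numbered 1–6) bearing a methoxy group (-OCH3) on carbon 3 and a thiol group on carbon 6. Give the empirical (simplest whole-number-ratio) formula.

C7H16OS

Atom tally by fragment:
  CH3 → C:1 H:3
  CH2 → C:1 H:2
  CH(OCH3) → C:2 H:4 O:1
  CH2 → C:1 H:2
  CH2 → C:1 H:2
  CH2SH → C:1 H:3 S:1
Element totals:
  C: 7
  H: 16
  O: 1
  S: 1
Molecular formula: C7H16OS.
gcd of subscripts (7, 16, 1, 1) = 1, so the empirical formula equals the molecular formula.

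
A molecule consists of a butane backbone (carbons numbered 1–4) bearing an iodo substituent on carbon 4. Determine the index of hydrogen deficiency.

0

Atom tally by fragment:
  CH3 → C:1 H:3
  CH2 → C:1 H:2
  CH2 → C:1 H:2
  CH2I → C:1 H:2 I:1
Element totals:
  C: 4
  H: 9
  I: 1
Molecular formula: C4H9I.
DoU = (2C + 2 + N − H − X) / 2 = (2·4 + 2 + 0 − 9 − 1) / 2 = 0.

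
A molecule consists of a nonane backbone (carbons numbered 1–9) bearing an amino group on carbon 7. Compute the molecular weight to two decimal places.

143.27 g/mol

Atom tally by fragment:
  CH3 → C:1 H:3
  CH2 → C:1 H:2
  CH2 → C:1 H:2
  CH2 → C:1 H:2
  CH2 → C:1 H:2
  CH2 → C:1 H:2
  CH(NH2) → C:1 H:3 N:1
  CH2 → C:1 H:2
  CH3 → C:1 H:3
Element totals:
  C: 9
  H: 21
  N: 1
Molecular formula: C9H21N.
  M = 9(12.011) + 21(1.008) + 14.007
    = 108.099 + 21.168 + 14.007 = 143.274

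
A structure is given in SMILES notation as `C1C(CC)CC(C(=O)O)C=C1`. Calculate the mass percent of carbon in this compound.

70.10%

Atom tally by fragment:
  cyclohexene ring core → C:6 H:10
  (− 2 ring H displaced by substituents)
  + C2H5 → C:2 H:5
  + COOH → C:1 H:1 O:2
Element totals:
  C: 9
  H: 14
  O: 2
Molecular formula: C9H14O2.
Molar mass = 154.209 g/mol.
Mass from C: 9 × 12.011 = 108.099 g/mol.
%C = 108.099 / 154.209 × 100 = 70.10%.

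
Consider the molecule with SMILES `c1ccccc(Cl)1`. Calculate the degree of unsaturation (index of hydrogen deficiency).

4

Atom tally by fragment:
  benzene ring core → C:6 H:6
  (− 1 ring H displaced by substituents)
  + Cl → Cl:1
Element totals:
  C: 6
  H: 5
  Cl: 1
Molecular formula: C6H5Cl.
DoU = (2C + 2 + N − H − X) / 2 = (2·6 + 2 + 0 − 5 − 1) / 2 = 4.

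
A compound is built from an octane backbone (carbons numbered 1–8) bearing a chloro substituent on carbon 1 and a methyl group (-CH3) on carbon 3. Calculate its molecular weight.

Atom tally by fragment:
  ClCH2 → C:1 H:2 Cl:1
  CH2 → C:1 H:2
  CH(CH3) → C:2 H:4
  CH2 → C:1 H:2
  CH2 → C:1 H:2
  CH2 → C:1 H:2
  CH2 → C:1 H:2
  CH3 → C:1 H:3
Element totals:
  C: 9
  H: 19
  Cl: 1
Molecular formula: C9H19Cl.
  M = 9(12.011) + 19(1.008) + 35.45
    = 108.099 + 19.152 + 35.450 = 162.701

162.70 g/mol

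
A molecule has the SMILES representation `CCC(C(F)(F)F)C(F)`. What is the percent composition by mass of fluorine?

Atom tally by fragment:
  CH3 → C:1 H:3
  CH2 → C:1 H:2
  CH(CF3) → C:2 H:1 F:3
  CH2F → C:1 H:2 F:1
Element totals:
  C: 5
  H: 8
  F: 4
Molecular formula: C5H8F4.
Molar mass = 144.111 g/mol.
Mass from F: 4 × 18.998 = 75.992 g/mol.
%F = 75.992 / 144.111 × 100 = 52.73%.

52.73%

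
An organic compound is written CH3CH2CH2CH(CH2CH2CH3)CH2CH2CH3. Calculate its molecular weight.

142.29 g/mol

Atom tally by fragment:
  CH3 → C:1 H:3
  CH2 → C:1 H:2
  CH2 → C:1 H:2
  CH(CH2CH2CH3) → C:4 H:8
  CH2 → C:1 H:2
  CH2 → C:1 H:2
  CH3 → C:1 H:3
Element totals:
  C: 10
  H: 22
Molecular formula: C10H22.
  M = 10(12.011) + 22(1.008)
    = 120.110 + 22.176 = 142.286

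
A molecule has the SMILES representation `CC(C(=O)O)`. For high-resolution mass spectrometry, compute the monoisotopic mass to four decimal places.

74.0368

Atom tally by fragment:
  CH3 → C:1 H:3
  CH2COOH → C:2 H:3 O:2
Element totals:
  C: 3
  H: 6
  O: 2
Molecular formula: C3H6O2.
  M = 3(12.0) + 6(1.007825) + 2(15.994915)
    = 36.000000 + 6.046950 + 31.989830 = 74.036780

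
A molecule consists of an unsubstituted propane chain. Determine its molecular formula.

Atom tally by fragment:
  CH3 → C:1 H:3
  CH2 → C:1 H:2
  CH3 → C:1 H:3
Element totals:
  C: 3
  H: 8

C3H8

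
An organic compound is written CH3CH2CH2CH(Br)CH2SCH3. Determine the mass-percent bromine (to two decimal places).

Atom tally by fragment:
  CH3 → C:1 H:3
  CH2 → C:1 H:2
  CH2 → C:1 H:2
  CH(Br) → C:1 H:1 Br:1
  CH2SCH3 → C:2 H:5 S:1
Element totals:
  C: 6
  H: 13
  Br: 1
  S: 1
Molecular formula: C6H13BrS.
Molar mass = 197.134 g/mol.
Mass from Br: 1 × 79.904 = 79.904 g/mol.
%Br = 79.904 / 197.134 × 100 = 40.53%.

40.53%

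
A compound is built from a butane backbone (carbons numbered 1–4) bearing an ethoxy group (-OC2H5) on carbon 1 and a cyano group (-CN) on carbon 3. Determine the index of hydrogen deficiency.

2

Atom tally by fragment:
  C2H5OCH2 → C:3 H:7 O:1
  CH2 → C:1 H:2
  CH(CN) → C:2 H:1 N:1
  CH3 → C:1 H:3
Element totals:
  C: 7
  H: 13
  N: 1
  O: 1
Molecular formula: C7H13NO.
DoU = (2C + 2 + N − H − X) / 2 = (2·7 + 2 + 1 − 13 − 0) / 2 = 2.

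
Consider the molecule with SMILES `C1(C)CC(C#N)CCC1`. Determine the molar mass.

123.20 g/mol

Atom tally by fragment:
  cyclohexane ring core → C:6 H:12
  (− 2 ring H displaced by substituents)
  + CH3 → C:1 H:3
  + CN → C:1 N:1
Element totals:
  C: 8
  H: 13
  N: 1
Molecular formula: C8H13N.
  M = 8(12.011) + 13(1.008) + 14.007
    = 96.088 + 13.104 + 14.007 = 123.199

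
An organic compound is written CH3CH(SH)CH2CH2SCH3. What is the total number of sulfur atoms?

2

Element totals:
  C: 5
  H: 12
  S: 2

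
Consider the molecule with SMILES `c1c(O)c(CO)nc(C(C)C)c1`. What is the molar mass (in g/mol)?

167.21 g/mol

Atom tally by fragment:
  pyridine ring core → C:5 H:5 N:1
  (− 3 ring H displaced by substituents)
  + OH → O:1 H:1
  + CH2OH → C:1 H:3 O:1
  + CH(CH3)2 → C:3 H:7
Element totals:
  C: 9
  H: 13
  N: 1
  O: 2
Molecular formula: C9H13NO2.
  M = 9(12.011) + 13(1.008) + 14.007 + 2(15.999)
    = 108.099 + 13.104 + 14.007 + 31.998 = 167.208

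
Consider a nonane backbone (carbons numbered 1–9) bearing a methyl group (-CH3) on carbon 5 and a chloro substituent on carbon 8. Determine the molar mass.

Atom tally by fragment:
  CH3 → C:1 H:3
  CH2 → C:1 H:2
  CH2 → C:1 H:2
  CH2 → C:1 H:2
  CH(CH3) → C:2 H:4
  CH2 → C:1 H:2
  CH2 → C:1 H:2
  CH(Cl) → C:1 H:1 Cl:1
  CH3 → C:1 H:3
Element totals:
  C: 10
  H: 21
  Cl: 1
Molecular formula: C10H21Cl.
  M = 10(12.011) + 21(1.008) + 35.45
    = 120.110 + 21.168 + 35.450 = 176.728

176.73 g/mol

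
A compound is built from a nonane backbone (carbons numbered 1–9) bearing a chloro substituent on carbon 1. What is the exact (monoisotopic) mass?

162.1175

Atom tally by fragment:
  ClCH2 → C:1 H:2 Cl:1
  CH2 → C:1 H:2
  CH2 → C:1 H:2
  CH2 → C:1 H:2
  CH2 → C:1 H:2
  CH2 → C:1 H:2
  CH2 → C:1 H:2
  CH2 → C:1 H:2
  CH3 → C:1 H:3
Element totals:
  C: 9
  H: 19
  Cl: 1
Molecular formula: C9H19Cl.
  M = 9(12.0) + 19(1.007825) + 34.968853
    = 108.000000 + 19.148675 + 34.968853 = 162.117528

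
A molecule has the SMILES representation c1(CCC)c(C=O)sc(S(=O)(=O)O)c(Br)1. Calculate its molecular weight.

Atom tally by fragment:
  thiophene ring core → C:4 H:4 S:1
  (− 4 ring H displaced by substituents)
  + CH2CH2CH3 → C:3 H:7
  + CHO → C:1 H:1 O:1
  + SO3H → S:1 O:3 H:1
  + Br → Br:1
Element totals:
  C: 8
  H: 9
  Br: 1
  O: 4
  S: 2
Molecular formula: C8H9BrO4S2.
  M = 8(12.011) + 9(1.008) + 79.904 + 4(15.999) + 2(32.06)
    = 96.088 + 9.072 + 79.904 + 63.996 + 64.120 = 313.180

313.18 g/mol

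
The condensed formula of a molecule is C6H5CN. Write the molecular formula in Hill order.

C7H5N

Atom tally by fragment:
  benzene ring core → C:6 H:6
  (− 1 ring H displaced by substituents)
  + CN → C:1 N:1
Element totals:
  C: 7
  H: 5
  N: 1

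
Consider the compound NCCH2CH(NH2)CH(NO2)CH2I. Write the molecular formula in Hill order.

C5H8IN3O2

Element totals:
  C: 5
  H: 8
  I: 1
  N: 3
  O: 2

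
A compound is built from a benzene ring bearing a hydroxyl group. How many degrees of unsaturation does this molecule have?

Atom tally by fragment:
  benzene ring core → C:6 H:6
  (− 1 ring H displaced by substituents)
  + OH → O:1 H:1
Element totals:
  C: 6
  H: 6
  O: 1
Molecular formula: C6H6O.
DoU = (2C + 2 + N − H − X) / 2 = (2·6 + 2 + 0 − 6 − 0) / 2 = 4.

4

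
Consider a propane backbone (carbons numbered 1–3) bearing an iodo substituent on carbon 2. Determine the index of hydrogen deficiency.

Atom tally by fragment:
  CH3 → C:1 H:3
  CH(I) → C:1 H:1 I:1
  CH3 → C:1 H:3
Element totals:
  C: 3
  H: 7
  I: 1
Molecular formula: C3H7I.
DoU = (2C + 2 + N − H − X) / 2 = (2·3 + 2 + 0 − 7 − 1) / 2 = 0.

0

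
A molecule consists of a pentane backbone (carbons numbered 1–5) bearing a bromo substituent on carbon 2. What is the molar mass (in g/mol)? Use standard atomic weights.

Atom tally by fragment:
  CH3 → C:1 H:3
  CH(Br) → C:1 H:1 Br:1
  CH2 → C:1 H:2
  CH2 → C:1 H:2
  CH3 → C:1 H:3
Element totals:
  C: 5
  H: 11
  Br: 1
Molecular formula: C5H11Br.
  M = 5(12.011) + 11(1.008) + 79.904
    = 60.055 + 11.088 + 79.904 = 151.047

151.05 g/mol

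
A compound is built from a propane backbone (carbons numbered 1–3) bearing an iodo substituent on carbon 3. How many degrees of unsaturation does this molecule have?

0

Atom tally by fragment:
  CH3 → C:1 H:3
  CH2 → C:1 H:2
  CH2I → C:1 H:2 I:1
Element totals:
  C: 3
  H: 7
  I: 1
Molecular formula: C3H7I.
DoU = (2C + 2 + N − H − X) / 2 = (2·3 + 2 + 0 − 7 − 1) / 2 = 0.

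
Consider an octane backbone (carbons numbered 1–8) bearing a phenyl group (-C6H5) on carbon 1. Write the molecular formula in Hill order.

Atom tally by fragment:
  C6H5CH2 → C:7 H:7
  CH2 → C:1 H:2
  CH2 → C:1 H:2
  CH2 → C:1 H:2
  CH2 → C:1 H:2
  CH2 → C:1 H:2
  CH2 → C:1 H:2
  CH3 → C:1 H:3
Element totals:
  C: 14
  H: 22

C14H22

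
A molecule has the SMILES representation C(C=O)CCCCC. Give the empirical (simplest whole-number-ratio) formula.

C7H14O

Atom tally by fragment:
  OHCCH2 → C:2 H:3 O:1
  CH2 → C:1 H:2
  CH2 → C:1 H:2
  CH2 → C:1 H:2
  CH2 → C:1 H:2
  CH3 → C:1 H:3
Element totals:
  C: 7
  H: 14
  O: 1
Molecular formula: C7H14O.
gcd of subscripts (7, 14, 1) = 1, so the empirical formula equals the molecular formula.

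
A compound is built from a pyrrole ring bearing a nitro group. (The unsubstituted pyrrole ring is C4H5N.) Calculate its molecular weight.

Atom tally by fragment:
  pyrrole ring core → C:4 H:5 N:1
  (− 1 ring H displaced by substituents)
  + NO2 → N:1 O:2
Element totals:
  C: 4
  H: 4
  N: 2
  O: 2
Molecular formula: C4H4N2O2.
  M = 4(12.011) + 4(1.008) + 2(14.007) + 2(15.999)
    = 48.044 + 4.032 + 28.014 + 31.998 = 112.088

112.09 g/mol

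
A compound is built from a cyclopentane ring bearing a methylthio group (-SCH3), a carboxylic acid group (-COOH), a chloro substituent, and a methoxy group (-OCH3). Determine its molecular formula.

C8H13ClO3S

Atom tally by fragment:
  cyclopentane ring core → C:5 H:10
  (− 4 ring H displaced by substituents)
  + SCH3 → C:1 H:3 S:1
  + COOH → C:1 H:1 O:2
  + Cl → Cl:1
  + OCH3 → C:1 H:3 O:1
Element totals:
  C: 8
  H: 13
  Cl: 1
  O: 3
  S: 1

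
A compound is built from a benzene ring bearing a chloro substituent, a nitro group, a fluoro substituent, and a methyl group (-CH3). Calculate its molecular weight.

189.57 g/mol

Atom tally by fragment:
  benzene ring core → C:6 H:6
  (− 4 ring H displaced by substituents)
  + Cl → Cl:1
  + NO2 → N:1 O:2
  + F → F:1
  + CH3 → C:1 H:3
Element totals:
  C: 7
  H: 5
  Cl: 1
  F: 1
  N: 1
  O: 2
Molecular formula: C7H5ClFNO2.
  M = 7(12.011) + 5(1.008) + 35.45 + 18.998 + 14.007 + 2(15.999)
    = 84.077 + 5.040 + 35.450 + 18.998 + 14.007 + 31.998 = 189.570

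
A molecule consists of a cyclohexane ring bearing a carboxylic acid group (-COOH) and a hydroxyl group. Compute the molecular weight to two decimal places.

Atom tally by fragment:
  cyclohexane ring core → C:6 H:12
  (− 2 ring H displaced by substituents)
  + COOH → C:1 H:1 O:2
  + OH → O:1 H:1
Element totals:
  C: 7
  H: 12
  O: 3
Molecular formula: C7H12O3.
  M = 7(12.011) + 12(1.008) + 3(15.999)
    = 84.077 + 12.096 + 47.997 = 144.170

144.17 g/mol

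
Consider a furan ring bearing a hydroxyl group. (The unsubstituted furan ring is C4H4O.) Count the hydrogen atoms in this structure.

Atom tally by fragment:
  furan ring core → C:4 H:4 O:1
  (− 1 ring H displaced by substituents)
  + OH → O:1 H:1
Element totals:
  C: 4
  H: 4
  O: 2

4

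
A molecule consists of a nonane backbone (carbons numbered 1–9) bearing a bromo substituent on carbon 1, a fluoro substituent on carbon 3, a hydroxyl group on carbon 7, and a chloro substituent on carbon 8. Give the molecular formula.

C9H17BrClFO

Atom tally by fragment:
  BrCH2 → C:1 H:2 Br:1
  CH2 → C:1 H:2
  CH(F) → C:1 H:1 F:1
  CH2 → C:1 H:2
  CH2 → C:1 H:2
  CH2 → C:1 H:2
  CH(OH) → C:1 H:2 O:1
  CH(Cl) → C:1 H:1 Cl:1
  CH3 → C:1 H:3
Element totals:
  C: 9
  H: 17
  Br: 1
  Cl: 1
  F: 1
  O: 1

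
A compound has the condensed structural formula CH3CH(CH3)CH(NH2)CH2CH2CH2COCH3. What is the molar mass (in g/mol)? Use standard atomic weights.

Element totals:
  C: 9
  H: 19
  N: 1
  O: 1
Molecular formula: C9H19NO.
  M = 9(12.011) + 19(1.008) + 14.007 + 15.999
    = 108.099 + 19.152 + 14.007 + 15.999 = 157.257

157.26 g/mol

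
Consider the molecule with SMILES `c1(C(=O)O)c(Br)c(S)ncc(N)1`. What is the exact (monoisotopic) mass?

247.9255

Atom tally by fragment:
  pyridine ring core → C:5 H:5 N:1
  (− 4 ring H displaced by substituents)
  + COOH → C:1 H:1 O:2
  + Br → Br:1
  + SH → S:1 H:1
  + NH2 → N:1 H:2
Element totals:
  C: 6
  H: 5
  Br: 1
  N: 2
  O: 2
  S: 1
Molecular formula: C6H5BrN2O2S.
  M = 6(12.0) + 5(1.007825) + 78.918338 + 2(14.003074) + 2(15.994915) + 31.972071
    = 72.000000 + 5.039125 + 78.918338 + 28.006148 + 31.989830 + 31.972071 = 247.925512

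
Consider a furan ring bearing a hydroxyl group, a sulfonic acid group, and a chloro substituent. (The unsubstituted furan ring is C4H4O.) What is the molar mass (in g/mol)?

198.57 g/mol

Atom tally by fragment:
  furan ring core → C:4 H:4 O:1
  (− 3 ring H displaced by substituents)
  + OH → O:1 H:1
  + SO3H → S:1 O:3 H:1
  + Cl → Cl:1
Element totals:
  C: 4
  H: 3
  Cl: 1
  O: 5
  S: 1
Molecular formula: C4H3ClO5S.
  M = 4(12.011) + 3(1.008) + 35.45 + 5(15.999) + 32.06
    = 48.044 + 3.024 + 35.450 + 79.995 + 32.060 = 198.573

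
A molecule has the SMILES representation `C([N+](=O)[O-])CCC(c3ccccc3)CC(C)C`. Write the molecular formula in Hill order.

Atom tally by fragment:
  O2NCH2 → C:1 H:2 N:1 O:2
  CH2 → C:1 H:2
  CH2 → C:1 H:2
  CH(C6H5) → C:7 H:6
  CH2 → C:1 H:2
  CH(CH3) → C:2 H:4
  CH3 → C:1 H:3
Element totals:
  C: 14
  H: 21
  N: 1
  O: 2

C14H21NO2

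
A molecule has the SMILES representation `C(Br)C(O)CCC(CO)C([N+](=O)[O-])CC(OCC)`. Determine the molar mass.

328.20 g/mol

Atom tally by fragment:
  BrCH2 → C:1 H:2 Br:1
  CH(OH) → C:1 H:2 O:1
  CH2 → C:1 H:2
  CH2 → C:1 H:2
  CH(CH2OH) → C:2 H:4 O:1
  CH(NO2) → C:1 H:1 N:1 O:2
  CH2 → C:1 H:2
  CH2OC2H5 → C:3 H:7 O:1
Element totals:
  C: 11
  H: 22
  Br: 1
  N: 1
  O: 5
Molecular formula: C11H22BrNO5.
  M = 11(12.011) + 22(1.008) + 79.904 + 14.007 + 5(15.999)
    = 132.121 + 22.176 + 79.904 + 14.007 + 79.995 = 328.203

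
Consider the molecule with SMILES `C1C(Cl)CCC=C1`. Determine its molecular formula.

C6H9Cl

Atom tally by fragment:
  cyclohexene ring core → C:6 H:10
  (− 1 ring H displaced by substituents)
  + Cl → Cl:1
Element totals:
  C: 6
  H: 9
  Cl: 1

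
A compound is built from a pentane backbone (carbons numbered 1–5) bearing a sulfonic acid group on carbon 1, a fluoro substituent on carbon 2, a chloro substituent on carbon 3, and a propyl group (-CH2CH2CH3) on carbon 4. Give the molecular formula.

C8H16ClFO3S

Atom tally by fragment:
  HO3SCH2 → C:1 H:3 S:1 O:3
  CH(F) → C:1 H:1 F:1
  CH(Cl) → C:1 H:1 Cl:1
  CH(CH2CH2CH3) → C:4 H:8
  CH3 → C:1 H:3
Element totals:
  C: 8
  H: 16
  Cl: 1
  F: 1
  O: 3
  S: 1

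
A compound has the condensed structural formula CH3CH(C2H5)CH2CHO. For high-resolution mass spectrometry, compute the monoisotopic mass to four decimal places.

100.0888

Element totals:
  C: 6
  H: 12
  O: 1
Molecular formula: C6H12O.
  M = 6(12.0) + 12(1.007825) + 15.994915
    = 72.000000 + 12.093900 + 15.994915 = 100.088815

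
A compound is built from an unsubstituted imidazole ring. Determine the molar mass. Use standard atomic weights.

Atom tally by fragment:
  imidazole ring core → C:3 H:4 N:2
Element totals:
  C: 3
  H: 4
  N: 2
Molecular formula: C3H4N2.
  M = 3(12.011) + 4(1.008) + 2(14.007)
    = 36.033 + 4.032 + 28.014 = 68.079

68.08 g/mol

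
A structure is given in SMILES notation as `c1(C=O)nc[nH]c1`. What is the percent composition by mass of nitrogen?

29.15%

Atom tally by fragment:
  imidazole ring core → C:3 H:4 N:2
  (− 1 ring H displaced by substituents)
  + CHO → C:1 H:1 O:1
Element totals:
  C: 4
  H: 4
  N: 2
  O: 1
Molecular formula: C4H4N2O.
Molar mass = 96.089 g/mol.
Mass from N: 2 × 14.007 = 28.014 g/mol.
%N = 28.014 / 96.089 × 100 = 29.15%.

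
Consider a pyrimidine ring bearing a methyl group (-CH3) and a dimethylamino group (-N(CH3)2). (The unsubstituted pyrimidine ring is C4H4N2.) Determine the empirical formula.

C7H11N3

Atom tally by fragment:
  pyrimidine ring core → C:4 H:4 N:2
  (− 2 ring H displaced by substituents)
  + CH3 → C:1 H:3
  + N(CH3)2 → N:1 C:2 H:6
Element totals:
  C: 7
  H: 11
  N: 3
Molecular formula: C7H11N3.
gcd of subscripts (7, 11, 3) = 1, so the empirical formula equals the molecular formula.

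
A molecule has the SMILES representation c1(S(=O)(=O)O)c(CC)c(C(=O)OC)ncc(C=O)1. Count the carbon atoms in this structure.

10

Atom tally by fragment:
  pyridine ring core → C:5 H:5 N:1
  (− 4 ring H displaced by substituents)
  + SO3H → S:1 O:3 H:1
  + C2H5 → C:2 H:5
  + COOCH3 → C:2 H:3 O:2
  + CHO → C:1 H:1 O:1
Element totals:
  C: 10
  H: 11
  N: 1
  O: 6
  S: 1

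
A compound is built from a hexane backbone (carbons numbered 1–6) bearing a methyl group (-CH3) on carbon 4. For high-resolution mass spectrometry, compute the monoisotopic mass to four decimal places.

Atom tally by fragment:
  CH3 → C:1 H:3
  CH2 → C:1 H:2
  CH2 → C:1 H:2
  CH(CH3) → C:2 H:4
  CH2 → C:1 H:2
  CH3 → C:1 H:3
Element totals:
  C: 7
  H: 16
Molecular formula: C7H16.
  M = 7(12.0) + 16(1.007825)
    = 84.000000 + 16.125200 = 100.125200

100.1252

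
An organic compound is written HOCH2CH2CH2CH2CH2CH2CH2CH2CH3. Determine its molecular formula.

Atom tally by fragment:
  HOCH2 → C:1 H:3 O:1
  CH2 → C:1 H:2
  CH2 → C:1 H:2
  CH2 → C:1 H:2
  CH2 → C:1 H:2
  CH2 → C:1 H:2
  CH2 → C:1 H:2
  CH2 → C:1 H:2
  CH3 → C:1 H:3
Element totals:
  C: 9
  H: 20
  O: 1

C9H20O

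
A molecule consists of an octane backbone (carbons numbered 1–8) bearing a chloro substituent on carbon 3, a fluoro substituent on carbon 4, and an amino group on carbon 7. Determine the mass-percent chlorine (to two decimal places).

19.51%

Atom tally by fragment:
  CH3 → C:1 H:3
  CH2 → C:1 H:2
  CH(Cl) → C:1 H:1 Cl:1
  CH(F) → C:1 H:1 F:1
  CH2 → C:1 H:2
  CH2 → C:1 H:2
  CH(NH2) → C:1 H:3 N:1
  CH3 → C:1 H:3
Element totals:
  C: 8
  H: 17
  Cl: 1
  F: 1
  N: 1
Molecular formula: C8H17ClFN.
Molar mass = 181.679 g/mol.
Mass from Cl: 1 × 35.45 = 35.450 g/mol.
%Cl = 35.450 / 181.679 × 100 = 19.51%.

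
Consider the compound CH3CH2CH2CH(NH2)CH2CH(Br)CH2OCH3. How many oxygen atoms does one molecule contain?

1

Atom tally by fragment:
  CH3 → C:1 H:3
  CH2 → C:1 H:2
  CH2 → C:1 H:2
  CH(NH2) → C:1 H:3 N:1
  CH2 → C:1 H:2
  CH(Br) → C:1 H:1 Br:1
  CH2OCH3 → C:2 H:5 O:1
Element totals:
  C: 8
  H: 18
  Br: 1
  N: 1
  O: 1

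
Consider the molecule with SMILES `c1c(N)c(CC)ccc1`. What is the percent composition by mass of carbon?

Atom tally by fragment:
  benzene ring core → C:6 H:6
  (− 2 ring H displaced by substituents)
  + NH2 → N:1 H:2
  + C2H5 → C:2 H:5
Element totals:
  C: 8
  H: 11
  N: 1
Molecular formula: C8H11N.
Molar mass = 121.183 g/mol.
Mass from C: 8 × 12.011 = 96.088 g/mol.
%C = 96.088 / 121.183 × 100 = 79.29%.

79.29%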